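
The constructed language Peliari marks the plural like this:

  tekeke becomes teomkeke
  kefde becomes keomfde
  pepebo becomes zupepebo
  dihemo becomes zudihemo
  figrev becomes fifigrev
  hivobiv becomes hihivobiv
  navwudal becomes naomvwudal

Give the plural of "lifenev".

"lifenev" ends in -v. The stems ending in -v (hivobiv → hihivobiv, figrev → fifigrev) repeat the first consonant+vowel as a prefix.
The other patterns: stems ending in -o add the prefix zu-; stems ending in -e or -l insert -om- after the first vowel.
So lifenev → lilifenev.

lilifenev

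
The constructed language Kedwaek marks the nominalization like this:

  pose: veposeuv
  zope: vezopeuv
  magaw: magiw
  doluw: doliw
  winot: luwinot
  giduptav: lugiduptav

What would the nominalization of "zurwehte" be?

vezurwehteuv

magaw and giduptav both have last vowel 'a' yet inflect differently (magiw, lugiduptav), so the last vowel is not what conditions the rule; the final letter is.
"zurwehte" ends in -e. The stems ending in -e (pose → veposeuv, zope → vezopeuv) add ve- … -uv around the stem.
The other patterns: stems ending in -w change the last vowel to 'i'; stems ending in -t or -v add the prefix lu-.
So zurwehte → vezurwehteuv.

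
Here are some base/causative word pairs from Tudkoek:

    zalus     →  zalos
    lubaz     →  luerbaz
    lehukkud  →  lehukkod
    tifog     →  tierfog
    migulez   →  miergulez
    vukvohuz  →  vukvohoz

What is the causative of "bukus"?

"bukus" has last vowel 'u'. The stems whose last vowel is 'u' (lehukkud → lehukkod, zalus → zalos, vukvohuz → vukvohoz) change the last vowel to 'o'.
So bukus → bukos.

bukos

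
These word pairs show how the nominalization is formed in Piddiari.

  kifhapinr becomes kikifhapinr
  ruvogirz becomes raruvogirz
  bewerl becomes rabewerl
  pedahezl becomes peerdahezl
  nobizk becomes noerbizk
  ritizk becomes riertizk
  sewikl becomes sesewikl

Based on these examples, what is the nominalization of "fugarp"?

rafugarp

bewerl and pedahezl both end in -l yet inflect differently (rabewerl, peerdahezl), so the final letter is not what conditions the rule; the second-to-last letter is.
"fugarp" has second-to-last letter 'r'. The stems whose second-to-last letter is 'r' (ruvogirz → raruvogirz, bewerl → rabewerl) add the prefix ra-.
The other patterns: stems whose second-to-last letter is 'z' insert -er- after the first vowel; stems whose second-to-last letter is 'k' or 'n' repeat the first consonant+vowel as a prefix.
So fugarp → rafugarp.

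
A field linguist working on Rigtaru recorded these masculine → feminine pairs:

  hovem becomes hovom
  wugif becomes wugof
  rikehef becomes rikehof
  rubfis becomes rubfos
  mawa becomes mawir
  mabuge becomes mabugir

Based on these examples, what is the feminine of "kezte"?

keztir

hovem and mabuge both have last vowel 'e' yet inflect differently (hovom, mabugir), so the last vowel is not what conditions the rule; whether the stem ends in a vowel or a consonant is.
"kezte" ends in a vowel. The stems ending in a vowel (mawa → mawir, mabuge → mabugir) drop the final letter and add -ir.
So kezte → keztir.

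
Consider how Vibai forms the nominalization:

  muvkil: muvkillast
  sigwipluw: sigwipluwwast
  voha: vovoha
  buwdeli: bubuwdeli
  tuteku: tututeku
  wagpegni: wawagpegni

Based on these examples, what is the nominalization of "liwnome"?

liliwnome

"liwnome" ends in a vowel. The stems ending in a vowel (voha → vovoha, buwdeli → bubuwdeli, tuteku → tututeku) repeat the first consonant+vowel as a prefix.
The other pattern: stems ending in a consonant double the final consonant and add -ast.
So liwnome → liliwnome.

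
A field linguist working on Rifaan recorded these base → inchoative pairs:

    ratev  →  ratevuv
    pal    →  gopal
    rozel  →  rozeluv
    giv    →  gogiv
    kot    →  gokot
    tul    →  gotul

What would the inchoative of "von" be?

ratev and giv both end in -v yet inflect differently (ratevuv, gogiv), so the final letter is not what conditions the rule; the number of vowels is.
"von" has 1 vowel. The stems with 1 vowel (giv → gogiv, tul → gotul, pal → gopal) add the prefix go-.
So von → govon.

govon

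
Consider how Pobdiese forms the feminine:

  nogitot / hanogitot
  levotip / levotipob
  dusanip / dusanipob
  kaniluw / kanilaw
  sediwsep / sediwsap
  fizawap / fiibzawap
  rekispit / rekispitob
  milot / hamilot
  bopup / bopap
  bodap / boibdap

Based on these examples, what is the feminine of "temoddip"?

temoddipob

nogitot and rekispit both end in -t yet inflect differently (hanogitot, rekispitob), so the final letter is not what conditions the rule; the last vowel is.
"temoddip" has last vowel 'i'. The stems whose last vowel is 'i' (levotip → levotipob, rekispit → rekispitob, dusanip → dusanipob) add -ob.
So temoddip → temoddipob.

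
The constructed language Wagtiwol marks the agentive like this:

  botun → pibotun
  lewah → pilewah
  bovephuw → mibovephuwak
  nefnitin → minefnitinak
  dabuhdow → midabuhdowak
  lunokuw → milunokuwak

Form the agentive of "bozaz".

botun and nefnitin both end in -n yet inflect differently (pibotun, minefnitinak), so the final letter is not what conditions the rule; the number of vowels is.
"bozaz" has 2 vowels. The stems with 2 vowels (botun → pibotun, lewah → pilewah) add the prefix pi-.
The other pattern: stems with 3 vowels add mi- … -ak around the stem.
So bozaz → pibozaz.

pibozaz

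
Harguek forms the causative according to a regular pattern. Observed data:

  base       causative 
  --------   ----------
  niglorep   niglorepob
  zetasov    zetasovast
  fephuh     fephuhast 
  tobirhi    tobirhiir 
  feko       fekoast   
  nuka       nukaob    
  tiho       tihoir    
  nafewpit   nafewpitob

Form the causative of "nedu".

"nedu" begins with n-. The stems beginning with n- (nuka → nukaob, nafewpit → nafewpitob, niglorep → niglorepob) add -ob.
The other patterns: stems beginning with t- add -ir; stems beginning with f- or z- add -ast.
So nedu → neduob.

neduob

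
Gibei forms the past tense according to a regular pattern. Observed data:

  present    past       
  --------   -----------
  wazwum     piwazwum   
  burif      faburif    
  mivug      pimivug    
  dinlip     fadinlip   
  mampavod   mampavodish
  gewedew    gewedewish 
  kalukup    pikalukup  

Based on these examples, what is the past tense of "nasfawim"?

dinlip and kalukup both end in -p yet inflect differently (fadinlip, pikalukup), so the final letter is not what conditions the rule; the last vowel is.
"nasfawim" has last vowel 'i'. The stems whose last vowel is 'i' (burif → faburif, dinlip → fadinlip) add the prefix fa-.
So nasfawim → fanasfawim.

fanasfawim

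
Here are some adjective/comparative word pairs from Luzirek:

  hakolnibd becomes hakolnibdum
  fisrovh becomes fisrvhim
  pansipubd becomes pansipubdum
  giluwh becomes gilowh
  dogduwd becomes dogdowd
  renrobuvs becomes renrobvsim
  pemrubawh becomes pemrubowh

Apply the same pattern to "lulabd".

dogduwd and pansipubd both end in -d yet inflect differently (dogdowd, pansipubdum), so the final letter is not what conditions the rule; the second-to-last letter is.
"lulabd" has second-to-last letter 'b'. The stems whose second-to-last letter is 'b' (pansipubd → pansipubdum, hakolnibd → hakolnibdum) add -um.
So lulabd → lulabdum.

lulabdum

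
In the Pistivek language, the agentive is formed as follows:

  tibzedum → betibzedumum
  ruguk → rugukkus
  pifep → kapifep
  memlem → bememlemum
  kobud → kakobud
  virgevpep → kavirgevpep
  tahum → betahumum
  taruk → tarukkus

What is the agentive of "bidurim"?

bebidurimum

ruguk and tibzedum both have last vowel 'u' yet inflect differently (rugukkus, betibzedumum), so the last vowel is not what conditions the rule; the final letter is.
"bidurim" ends in -m. The stems ending in -m (tibzedum → betibzedumum, memlem → bememlemum, tahum → betahumum) add be- … -um around the stem.
The other patterns: stems ending in -k double the final consonant and add -us; stems ending in -d or -p add the prefix ka-.
So bidurim → bebidurimum.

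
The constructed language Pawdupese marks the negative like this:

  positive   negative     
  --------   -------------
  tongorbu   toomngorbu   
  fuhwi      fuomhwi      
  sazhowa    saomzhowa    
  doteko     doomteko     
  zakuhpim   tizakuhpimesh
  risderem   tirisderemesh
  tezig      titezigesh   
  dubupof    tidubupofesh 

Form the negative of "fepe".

feompe

fuhwi and zakuhpim both have last vowel 'i' yet inflect differently (fuomhwi, tizakuhpimesh), so the last vowel is not what conditions the rule; whether the stem ends in a vowel or a consonant is.
"fepe" ends in a vowel. The stems ending in a vowel (tongorbu → toomngorbu, fuhwi → fuomhwi, sazhowa → saomzhowa) insert -om- after the first vowel.
The other pattern: stems ending in a consonant add ti- … -esh around the stem.
So fepe → feompe.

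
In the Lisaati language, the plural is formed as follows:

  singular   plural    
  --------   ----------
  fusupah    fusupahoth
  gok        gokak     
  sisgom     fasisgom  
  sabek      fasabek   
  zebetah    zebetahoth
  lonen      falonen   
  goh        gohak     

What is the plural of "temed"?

fatemed

"temed" has 2 vowels. The stems with 2 vowels (sabek → fasabek, lonen → falonen, sisgom → fasisgom) add the prefix fa-.
So temed → fatemed.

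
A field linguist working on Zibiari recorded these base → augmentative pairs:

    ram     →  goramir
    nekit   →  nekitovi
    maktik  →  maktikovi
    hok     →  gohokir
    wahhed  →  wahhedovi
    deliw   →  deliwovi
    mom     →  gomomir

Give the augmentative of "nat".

hok and maktik both end in -k yet inflect differently (gohokir, maktikovi), so the final letter is not what conditions the rule; the number of vowels is.
"nat" has 1 vowel. The stems with 1 vowel (ram → goramir, hok → gohokir, mom → gomomir) add go- … -ir around the stem.
The other pattern: stems with 2 vowels add -ovi.
So nat → gonatir.

gonatir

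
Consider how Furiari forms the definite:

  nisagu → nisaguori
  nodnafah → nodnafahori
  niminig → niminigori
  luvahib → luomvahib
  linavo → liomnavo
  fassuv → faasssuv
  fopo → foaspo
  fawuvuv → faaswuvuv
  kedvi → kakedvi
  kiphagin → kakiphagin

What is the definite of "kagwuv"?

linavo and fopo both end in -o yet inflect differently (liomnavo, foaspo), so the final letter is not what conditions the rule; the first letter is.
"kagwuv" begins with k-. The stems beginning with k- (kedvi → kakedvi, kiphagin → kakiphagin) add the prefix ka-.
The other patterns: stems beginning with n- add -ori; stems beginning with l- insert -om- after the first vowel; stems beginning with f- insert -as- after the first vowel.
So kagwuv → kakagwuv.

kakagwuv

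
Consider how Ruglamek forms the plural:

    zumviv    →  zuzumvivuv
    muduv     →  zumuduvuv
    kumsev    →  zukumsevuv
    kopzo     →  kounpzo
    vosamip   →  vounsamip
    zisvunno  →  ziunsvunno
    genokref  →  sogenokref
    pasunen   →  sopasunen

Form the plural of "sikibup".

siunkibup

zumviv and vosamip both have last vowel 'i' yet inflect differently (zuzumvivuv, vounsamip), so the last vowel is not what conditions the rule; the final letter is.
"sikibup" ends in -p. The one such stem in the data (vosamip → vounsamip) inserts -un- after the first vowel (as do kopzo, zisvunno), so the same rule applies.
So sikibup → siunkibup.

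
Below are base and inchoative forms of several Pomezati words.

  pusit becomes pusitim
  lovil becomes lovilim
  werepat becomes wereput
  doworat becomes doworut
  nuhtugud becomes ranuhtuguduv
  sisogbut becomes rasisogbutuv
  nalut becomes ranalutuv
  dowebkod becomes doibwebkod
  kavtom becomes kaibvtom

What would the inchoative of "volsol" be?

voiblsol

pusit and werepat both end in -t yet inflect differently (pusitim, wereput), so the final letter is not what conditions the rule; the last vowel is.
"volsol" has last vowel 'o'. The stems whose last vowel is 'o' (dowebkod → doibwebkod, kavtom → kaibvtom) insert -ib- after the first vowel.
So volsol → voiblsol.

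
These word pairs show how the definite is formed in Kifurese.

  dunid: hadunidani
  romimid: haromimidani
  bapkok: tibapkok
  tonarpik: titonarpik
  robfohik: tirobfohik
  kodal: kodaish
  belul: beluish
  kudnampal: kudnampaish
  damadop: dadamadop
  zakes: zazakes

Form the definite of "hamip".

dunid and tonarpik both have last vowel 'i' yet inflect differently (hadunidani, titonarpik), so the last vowel is not what conditions the rule; the final letter is.
"hamip" ends in -p. The one such stem in the data (damadop → dadamadop) repeats the first consonant+vowel as a prefix (as does zakes), so the same rule applies.
The other patterns: stems ending in -d add ha- … -ani around the stem; stems ending in -k add the prefix ti-; stems ending in -l drop the final letter and add -ish.
So hamip → hahamip.

hahamip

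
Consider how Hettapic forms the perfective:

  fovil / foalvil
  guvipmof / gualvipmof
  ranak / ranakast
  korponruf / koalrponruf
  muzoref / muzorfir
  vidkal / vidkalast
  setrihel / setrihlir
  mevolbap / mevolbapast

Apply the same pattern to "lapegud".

vidkal and setrihel both end in -l yet inflect differently (vidkalast, setrihlir), so the final letter is not what conditions the rule; the last vowel is.
"lapegud" has last vowel 'u'. The one such stem in the data (korponruf → koalrponruf) inserts -al- after the first vowel (as do guvipmof, fovil), so the same rule applies.
So lapegud → laalpegud.

laalpegud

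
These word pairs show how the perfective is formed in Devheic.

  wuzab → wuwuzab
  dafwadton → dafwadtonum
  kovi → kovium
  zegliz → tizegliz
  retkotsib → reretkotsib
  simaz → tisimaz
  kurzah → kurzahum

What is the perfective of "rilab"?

ririlab

"rilab" ends in -b. The stems ending in -b (wuzab → wuwuzab, retkotsib → reretkotsib) repeat the first consonant+vowel as a prefix.
The other patterns: stems ending in -z add the prefix ti-; stems ending in -h, -i or -n add -um.
So rilab → ririlab.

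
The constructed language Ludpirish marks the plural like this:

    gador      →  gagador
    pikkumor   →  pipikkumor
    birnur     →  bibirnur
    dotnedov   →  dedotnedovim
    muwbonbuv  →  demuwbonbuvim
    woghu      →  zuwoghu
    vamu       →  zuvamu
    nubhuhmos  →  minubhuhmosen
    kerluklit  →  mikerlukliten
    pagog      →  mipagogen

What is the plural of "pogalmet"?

mipogalmeten

gador and dotnedov both have last vowel 'o' yet inflect differently (gagador, dedotnedovim), so the last vowel is not what conditions the rule; the final letter is.
"pogalmet" ends in -t. The one such stem in the data (kerluklit → mikerlukliten) adds mi- … -en around the stem, so the same rule applies.
So pogalmet → mipogalmeten.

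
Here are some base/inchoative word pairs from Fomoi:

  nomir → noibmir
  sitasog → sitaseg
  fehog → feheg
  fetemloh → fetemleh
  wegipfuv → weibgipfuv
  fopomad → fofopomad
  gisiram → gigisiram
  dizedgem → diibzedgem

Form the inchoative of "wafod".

wafed

gisiram and dizedgem both end in -m yet inflect differently (gigisiram, diibzedgem), so the final letter is not what conditions the rule; the last vowel is.
"wafod" has last vowel 'o'. The stems whose last vowel is 'o' (fetemloh → fetemleh, fehog → feheg, sitasog → sitaseg) change the last vowel to 'e'.
The other patterns: stems whose last vowel is 'a' repeat the first consonant+vowel as a prefix; stems whose last vowel is 'e', 'i' or 'u' insert -ib- after the first vowel.
So wafod → wafed.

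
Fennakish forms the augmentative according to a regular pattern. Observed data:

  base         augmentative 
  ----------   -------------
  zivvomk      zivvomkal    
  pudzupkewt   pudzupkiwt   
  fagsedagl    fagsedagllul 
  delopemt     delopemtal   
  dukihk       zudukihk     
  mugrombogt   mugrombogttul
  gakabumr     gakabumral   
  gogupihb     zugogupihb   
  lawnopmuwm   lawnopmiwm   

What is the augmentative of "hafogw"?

hafogwwul

"hafogw" has second-to-last letter 'g'. The stems whose second-to-last letter is 'g' (mugrombogt → mugrombogttul, fagsedagl → fagsedagllul) double the final consonant and add -ul.
The other patterns: stems whose second-to-last letter is 'm' add -al; stems whose second-to-last letter is 'h' add the prefix zu-; stems whose second-to-last letter is 'w' change the last vowel to 'i'.
So hafogw → hafogwwul.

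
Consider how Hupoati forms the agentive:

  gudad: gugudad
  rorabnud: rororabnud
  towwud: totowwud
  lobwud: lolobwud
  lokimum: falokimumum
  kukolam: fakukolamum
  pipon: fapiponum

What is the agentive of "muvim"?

famuvimum

rorabnud and lokimum both have last vowel 'u' yet inflect differently (rororabnud, falokimumum), so the last vowel is not what conditions the rule; the final letter is.
"muvim" ends in -m. The stems ending in -m (lokimum → falokimumum, kukolam → fakukolamum) add fa- … -um around the stem.
The other pattern: stems ending in -d repeat the first consonant+vowel as a prefix.
So muvim → famuvimum.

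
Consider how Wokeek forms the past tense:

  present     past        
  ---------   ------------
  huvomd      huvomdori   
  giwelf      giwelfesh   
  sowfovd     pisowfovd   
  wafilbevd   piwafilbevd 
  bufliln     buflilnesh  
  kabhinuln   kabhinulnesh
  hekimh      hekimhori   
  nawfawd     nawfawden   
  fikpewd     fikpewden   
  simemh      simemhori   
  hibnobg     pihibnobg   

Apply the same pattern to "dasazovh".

pidasazovh

fikpewd and huvomd both end in -d yet inflect differently (fikpewden, huvomdori), so the final letter is not what conditions the rule; the second-to-last letter is.
"dasazovh" has second-to-last letter 'v'. The stems whose second-to-last letter is 'v' (wafilbevd → piwafilbevd, sowfovd → pisowfovd) add the prefix pi-.
So dasazovh → pidasazovh.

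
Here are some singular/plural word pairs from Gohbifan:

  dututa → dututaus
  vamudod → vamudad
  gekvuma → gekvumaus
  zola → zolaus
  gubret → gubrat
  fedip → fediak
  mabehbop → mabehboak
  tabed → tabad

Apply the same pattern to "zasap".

mabehbop and vamudod both have last vowel 'o' yet inflect differently (mabehboak, vamudad), so the last vowel is not what conditions the rule; the final letter is.
"zasap" ends in -p. The stems ending in -p (mabehbop → mabehboak, fedip → fediak) drop the final letter and add -ak.
So zasap → zasaak.

zasaak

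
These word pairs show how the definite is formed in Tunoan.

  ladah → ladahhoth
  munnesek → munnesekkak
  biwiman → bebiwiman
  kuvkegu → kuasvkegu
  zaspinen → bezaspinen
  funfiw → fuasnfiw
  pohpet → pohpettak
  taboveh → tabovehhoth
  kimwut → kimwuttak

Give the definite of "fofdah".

biwiman and ladah both have last vowel 'a' yet inflect differently (bebiwiman, ladahhoth), so the last vowel is not what conditions the rule; the final letter is.
"fofdah" ends in -h. The stems ending in -h (ladah → ladahhoth, taboveh → tabovehhoth) double the final consonant and add -oth.
The other patterns: stems ending in -n add the prefix be-; stems ending in -k or -t double the final consonant and add -ak; stems ending in -u or -w insert -as- after the first vowel.
So fofdah → fofdahhoth.

fofdahhoth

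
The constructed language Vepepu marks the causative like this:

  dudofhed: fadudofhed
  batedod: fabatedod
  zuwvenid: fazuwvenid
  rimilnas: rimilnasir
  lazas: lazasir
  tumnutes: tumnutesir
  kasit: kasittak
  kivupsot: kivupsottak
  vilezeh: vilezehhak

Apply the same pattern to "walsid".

fawalsid

dudofhed and tumnutes both have last vowel 'e' yet inflect differently (fadudofhed, tumnutesir), so the last vowel is not what conditions the rule; the final letter is.
"walsid" ends in -d. The stems ending in -d (dudofhed → fadudofhed, batedod → fabatedod, zuwvenid → fazuwvenid) add the prefix fa-.
So walsid → fawalsid.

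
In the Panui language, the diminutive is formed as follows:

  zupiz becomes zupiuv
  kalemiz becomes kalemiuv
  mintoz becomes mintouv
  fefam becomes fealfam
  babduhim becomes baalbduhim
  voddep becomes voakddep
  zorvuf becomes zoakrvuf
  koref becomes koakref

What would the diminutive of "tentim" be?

tealntim

zupiz and babduhim both have last vowel 'i' yet inflect differently (zupiuv, baalbduhim), so the last vowel is not what conditions the rule; the final letter is.
"tentim" ends in -m. The stems ending in -m (fefam → fealfam, babduhim → baalbduhim) insert -al- after the first vowel.
The other patterns: stems ending in -z drop the final letter and add -uv; stems ending in -f or -p insert -ak- after the first vowel.
So tentim → tealntim.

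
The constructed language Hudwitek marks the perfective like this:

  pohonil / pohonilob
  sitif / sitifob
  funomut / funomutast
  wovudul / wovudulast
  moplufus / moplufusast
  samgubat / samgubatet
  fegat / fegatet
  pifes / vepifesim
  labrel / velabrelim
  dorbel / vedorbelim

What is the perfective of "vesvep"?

vevesvepim

pohonil and wovudul both end in -l yet inflect differently (pohonilob, wovudulast), so the final letter is not what conditions the rule; the last vowel is.
"vesvep" has last vowel 'e'. The stems whose last vowel is 'e' (pifes → vepifesim, labrel → velabrelim, dorbel → vedorbelim) add ve- … -im around the stem.
The other patterns: stems whose last vowel is 'i' add -ob; stems whose last vowel is 'u' add -ast; stems whose last vowel is 'a' add -et.
So vesvep → vevesvepim.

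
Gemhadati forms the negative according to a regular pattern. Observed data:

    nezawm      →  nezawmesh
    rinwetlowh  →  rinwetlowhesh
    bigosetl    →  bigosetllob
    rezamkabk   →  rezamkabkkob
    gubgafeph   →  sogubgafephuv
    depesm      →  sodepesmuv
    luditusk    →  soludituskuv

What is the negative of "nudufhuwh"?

nudufhuwhesh

"nudufhuwh" has second-to-last letter 'w'. The stems whose second-to-last letter is 'w' (nezawm → nezawmesh, rinwetlowh → rinwetlowhesh) add -esh.
The other patterns: stems whose second-to-last letter is 'b' or 't' double the final consonant and add -ob; stems whose second-to-last letter is 'p' or 's' add so- … -uv around the stem.
So nudufhuwh → nudufhuwhesh.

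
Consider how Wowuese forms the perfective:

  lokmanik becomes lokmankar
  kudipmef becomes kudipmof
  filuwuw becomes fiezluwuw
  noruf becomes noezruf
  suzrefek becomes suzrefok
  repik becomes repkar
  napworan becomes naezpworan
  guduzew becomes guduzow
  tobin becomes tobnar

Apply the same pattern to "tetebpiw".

guduzew and filuwuw both end in -w yet inflect differently (guduzow, fiezluwuw), so the final letter is not what conditions the rule; the last vowel is.
"tetebpiw" has last vowel 'i'. The stems whose last vowel is 'i' (repik → repkar, tobin → tobnar, lokmanik → lokmankar) delete the last vowel and add -ar.
The other patterns: stems whose last vowel is 'e' change the last vowel to 'o'; stems whose last vowel is 'a' or 'u' insert -ez- after the first vowel.
So tetebpiw → tetebpwar.

tetebpwar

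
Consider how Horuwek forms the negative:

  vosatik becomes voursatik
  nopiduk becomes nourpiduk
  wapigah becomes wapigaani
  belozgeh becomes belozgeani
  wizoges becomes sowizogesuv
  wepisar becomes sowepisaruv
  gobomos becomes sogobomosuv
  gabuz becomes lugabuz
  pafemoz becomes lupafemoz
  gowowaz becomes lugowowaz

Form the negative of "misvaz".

belozgeh and wizoges both have last vowel 'e' yet inflect differently (belozgeani, sowizogesuv), so the last vowel is not what conditions the rule; the final letter is.
"misvaz" ends in -z. The stems ending in -z (gabuz → lugabuz, pafemoz → lupafemoz, gowowaz → lugowowaz) add the prefix lu-.
The other patterns: stems ending in -k insert -ur- after the first vowel; stems ending in -h drop the final letter and add -ani; stems ending in -r or -s add so- … -uv around the stem.
So misvaz → lumisvaz.

lumisvaz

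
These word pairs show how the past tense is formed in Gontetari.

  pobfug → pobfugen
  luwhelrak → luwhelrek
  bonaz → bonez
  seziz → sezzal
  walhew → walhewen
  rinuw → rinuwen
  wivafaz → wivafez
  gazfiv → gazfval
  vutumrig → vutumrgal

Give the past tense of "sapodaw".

"sapodaw" has last vowel 'a'. The stems whose last vowel is 'a' (wivafaz → wivafez, bonaz → bonez, luwhelrak → luwhelrek) change the last vowel to 'e'.
The other patterns: stems whose last vowel is 'i' delete the last vowel and add -al; stems whose last vowel is 'e' or 'u' add -en.
So sapodaw → sapodew.

sapodew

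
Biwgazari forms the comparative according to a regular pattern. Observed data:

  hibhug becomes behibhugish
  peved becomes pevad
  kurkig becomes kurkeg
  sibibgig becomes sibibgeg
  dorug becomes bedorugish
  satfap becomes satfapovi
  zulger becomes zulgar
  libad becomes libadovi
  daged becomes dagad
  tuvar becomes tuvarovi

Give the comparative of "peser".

"peser" has last vowel 'e'. The stems whose last vowel is 'e' (daged → dagad, peved → pevad, zulger → zulgar) change the last vowel to 'a'.
The other patterns: stems whose last vowel is 'a' add -ovi; stems whose last vowel is 'i' change the last vowel to 'e'; stems whose last vowel is 'u' add be- … -ish around the stem.
So peser → pesar.

pesar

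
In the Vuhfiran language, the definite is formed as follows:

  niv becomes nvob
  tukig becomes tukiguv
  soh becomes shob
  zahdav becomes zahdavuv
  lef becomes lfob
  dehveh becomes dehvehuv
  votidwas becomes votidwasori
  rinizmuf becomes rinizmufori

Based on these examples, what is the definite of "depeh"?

depehuv

niv and zahdav both end in -v yet inflect differently (nvob, zahdavuv), so the final letter is not what conditions the rule; the number of vowels is.
"depeh" has 2 vowels. The stems with 2 vowels (zahdav → zahdavuv, dehveh → dehvehuv, tukig → tukiguv) add -uv.
The other patterns: stems with 1 vowel delete the last vowel and add -ob; stems with 3 vowels add -ori.
So depeh → depehuv.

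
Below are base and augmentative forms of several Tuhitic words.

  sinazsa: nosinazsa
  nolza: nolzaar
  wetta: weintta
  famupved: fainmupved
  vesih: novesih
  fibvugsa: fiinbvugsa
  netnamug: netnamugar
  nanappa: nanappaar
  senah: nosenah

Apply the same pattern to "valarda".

novalarda

nanappa and wetta both end in -a yet inflect differently (nanappaar, weintta), so the final letter is not what conditions the rule; the first letter is.
"valarda" begins with v-. The one such stem in the data (vesih → novesih) adds the prefix no-, so the same rule applies.
The other patterns: stems beginning with n- add -ar; stems beginning with f- or w- insert -in- after the first vowel.
So valarda → novalarda.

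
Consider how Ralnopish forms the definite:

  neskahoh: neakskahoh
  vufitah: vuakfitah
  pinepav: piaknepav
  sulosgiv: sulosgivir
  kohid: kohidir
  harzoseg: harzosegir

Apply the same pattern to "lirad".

liakrad

"lirad" has last vowel 'a'. The stems whose last vowel is 'a' (vufitah → vuakfitah, pinepav → piaknepav) insert -ak- after the first vowel.
The other pattern: stems whose last vowel is 'e' or 'i' add -ir.
So lirad → liakrad.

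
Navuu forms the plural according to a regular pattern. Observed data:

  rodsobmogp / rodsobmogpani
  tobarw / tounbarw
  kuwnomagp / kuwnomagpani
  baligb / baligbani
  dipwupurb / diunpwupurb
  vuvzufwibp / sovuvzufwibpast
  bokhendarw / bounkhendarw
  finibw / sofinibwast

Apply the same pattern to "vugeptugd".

finibw and tobarw both end in -w yet inflect differently (sofinibwast, tounbarw), so the final letter is not what conditions the rule; the second-to-last letter is.
"vugeptugd" has second-to-last letter 'g'. The stems whose second-to-last letter is 'g' (rodsobmogp → rodsobmogpani, kuwnomagp → kuwnomagpani, baligb → baligbani) add -ani.
So vugeptugd → vugeptugdani.

vugeptugdani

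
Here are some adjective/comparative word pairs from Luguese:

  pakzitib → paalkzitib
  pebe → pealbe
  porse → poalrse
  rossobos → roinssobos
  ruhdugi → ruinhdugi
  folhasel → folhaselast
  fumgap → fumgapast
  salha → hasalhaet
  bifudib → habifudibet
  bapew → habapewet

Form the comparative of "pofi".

pakzitib and bifudib both end in -b yet inflect differently (paalkzitib, habifudibet), so the final letter is not what conditions the rule; the first letter is.
"pofi" begins with p-. The stems beginning with p- (pakzitib → paalkzitib, pebe → pealbe, porse → poalrse) insert -al- after the first vowel.
The other patterns: stems beginning with r- insert -in- after the first vowel; stems beginning with f- add -ast; stems beginning with b- or s- add ha- … -et around the stem.
So pofi → poalfi.

poalfi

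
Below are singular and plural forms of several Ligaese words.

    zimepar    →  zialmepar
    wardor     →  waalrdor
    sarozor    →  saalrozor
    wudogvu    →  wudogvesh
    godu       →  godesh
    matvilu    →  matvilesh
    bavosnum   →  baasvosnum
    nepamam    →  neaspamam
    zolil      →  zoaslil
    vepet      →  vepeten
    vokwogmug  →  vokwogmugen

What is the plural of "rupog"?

wudogvu and bavosnum both have last vowel 'u' yet inflect differently (wudogvesh, baasvosnum), so the last vowel is not what conditions the rule; the final letter is.
"rupog" ends in -g. The one such stem in the data (vokwogmug → vokwogmugen) adds -en, so the same rule applies.
The other patterns: stems ending in -r insert -al- after the first vowel; stems ending in -u drop the final letter and add -esh; stems ending in -l or -m insert -as- after the first vowel.
So rupog → rupogen.

rupogen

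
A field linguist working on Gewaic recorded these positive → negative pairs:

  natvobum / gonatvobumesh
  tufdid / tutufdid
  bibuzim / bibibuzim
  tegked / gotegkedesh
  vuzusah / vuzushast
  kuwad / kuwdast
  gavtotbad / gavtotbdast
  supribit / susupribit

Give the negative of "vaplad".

vapldast

"vaplad" has last vowel 'a'. The stems whose last vowel is 'a' (vuzusah → vuzushast, kuwad → kuwdast, gavtotbad → gavtotbdast) delete the last vowel and add -ast.
So vaplad → vapldast.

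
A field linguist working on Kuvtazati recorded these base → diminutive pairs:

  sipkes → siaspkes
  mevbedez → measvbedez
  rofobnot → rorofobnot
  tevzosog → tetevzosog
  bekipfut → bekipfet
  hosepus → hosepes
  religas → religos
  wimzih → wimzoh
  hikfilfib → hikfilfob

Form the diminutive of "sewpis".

sewpos

"sewpis" has last vowel 'i'. The stems whose last vowel is 'i' (wimzih → wimzoh, hikfilfib → hikfilfob) change the last vowel to 'o'.
The other patterns: stems whose last vowel is 'e' insert -as- after the first vowel; stems whose last vowel is 'o' repeat the first consonant+vowel as a prefix; stems whose last vowel is 'u' change the last vowel to 'e'.
So sewpis → sewpos.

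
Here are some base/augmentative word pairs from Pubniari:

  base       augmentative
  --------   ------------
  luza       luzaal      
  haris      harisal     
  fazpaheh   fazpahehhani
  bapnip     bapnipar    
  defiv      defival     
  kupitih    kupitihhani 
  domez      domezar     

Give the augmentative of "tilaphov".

tilaphoval

domez and fazpaheh both have last vowel 'e' yet inflect differently (domezar, fazpahehhani), so the last vowel is not what conditions the rule; the final letter is.
"tilaphov" ends in -v. The one such stem in the data (defiv → defival) adds -al, so the same rule applies.
The other patterns: stems ending in -p or -z add -ar; stems ending in -h double the final consonant and add -ani.
So tilaphov → tilaphoval.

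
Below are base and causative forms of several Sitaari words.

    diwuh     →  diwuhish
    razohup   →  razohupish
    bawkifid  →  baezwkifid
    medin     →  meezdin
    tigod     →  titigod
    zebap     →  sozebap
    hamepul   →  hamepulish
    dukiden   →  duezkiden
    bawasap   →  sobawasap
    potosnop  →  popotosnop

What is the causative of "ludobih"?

"ludobih" has last vowel 'i'. The stems whose last vowel is 'i' (medin → meezdin, bawkifid → baezwkifid) insert -ez- after the first vowel.
So ludobih → luezdobih.

luezdobih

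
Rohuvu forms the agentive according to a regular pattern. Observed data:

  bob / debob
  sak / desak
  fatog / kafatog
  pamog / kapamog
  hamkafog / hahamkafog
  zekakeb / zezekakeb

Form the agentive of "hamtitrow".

hahamtitrow

"hamtitrow" has 3 vowels. The stems with 3 vowels (hamkafog → hahamkafog, zekakeb → zezekakeb) repeat the first consonant+vowel as a prefix.
The other patterns: stems with 1 vowel add the prefix de-; stems with 2 vowels add the prefix ka-.
So hamtitrow → hahamtitrow.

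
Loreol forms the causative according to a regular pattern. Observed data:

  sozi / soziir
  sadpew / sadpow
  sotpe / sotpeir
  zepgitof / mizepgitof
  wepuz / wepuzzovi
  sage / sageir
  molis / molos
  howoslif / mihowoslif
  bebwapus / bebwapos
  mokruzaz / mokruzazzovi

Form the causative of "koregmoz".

"koregmoz" ends in -z. The stems ending in -z (wepuz → wepuzzovi, mokruzaz → mokruzazzovi) double the final consonant and add -ovi.
The other patterns: stems ending in -e or -i add -ir; stems ending in -f add the prefix mi-; stems ending in -s or -w change the last vowel to 'o'.
So koregmoz → koregmozzovi.

koregmozzovi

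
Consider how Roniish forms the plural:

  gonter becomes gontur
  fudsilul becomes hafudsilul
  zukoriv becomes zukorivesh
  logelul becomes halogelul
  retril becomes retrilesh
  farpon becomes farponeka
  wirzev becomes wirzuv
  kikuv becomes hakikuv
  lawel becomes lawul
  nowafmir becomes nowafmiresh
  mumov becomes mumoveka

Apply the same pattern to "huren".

"huren" has last vowel 'e'. The stems whose last vowel is 'e' (wirzev → wirzuv, lawel → lawul, gonter → gontur) change the last vowel to 'u'.
The other patterns: stems whose last vowel is 'u' add the prefix ha-; stems whose last vowel is 'i' add -esh; stems whose last vowel is 'o' add -eka.
So huren → hurun.

hurun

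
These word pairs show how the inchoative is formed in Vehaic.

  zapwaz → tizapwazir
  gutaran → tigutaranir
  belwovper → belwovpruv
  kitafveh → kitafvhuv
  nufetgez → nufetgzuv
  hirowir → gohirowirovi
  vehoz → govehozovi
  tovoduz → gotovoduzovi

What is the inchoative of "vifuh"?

zapwaz and nufetgez both end in -z yet inflect differently (tizapwazir, nufetgzuv), so the final letter is not what conditions the rule; the last vowel is.
"vifuh" has last vowel 'u'. The one such stem in the data (tovoduz → gotovoduzovi) adds go- … -ovi around the stem, so the same rule applies.
So vifuh → govifuhovi.

govifuhovi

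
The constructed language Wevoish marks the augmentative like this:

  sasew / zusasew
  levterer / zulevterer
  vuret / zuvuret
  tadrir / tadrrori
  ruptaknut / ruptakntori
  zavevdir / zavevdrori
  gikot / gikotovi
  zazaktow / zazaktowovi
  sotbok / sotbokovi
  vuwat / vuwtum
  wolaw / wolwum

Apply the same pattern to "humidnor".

humidnorovi

levterer and tadrir both end in -r yet inflect differently (zulevterer, tadrrori), so the final letter is not what conditions the rule; the last vowel is.
"humidnor" has last vowel 'o'. The stems whose last vowel is 'o' (gikot → gikotovi, zazaktow → zazaktowovi, sotbok → sotbokovi) add -ovi.
So humidnor → humidnorovi.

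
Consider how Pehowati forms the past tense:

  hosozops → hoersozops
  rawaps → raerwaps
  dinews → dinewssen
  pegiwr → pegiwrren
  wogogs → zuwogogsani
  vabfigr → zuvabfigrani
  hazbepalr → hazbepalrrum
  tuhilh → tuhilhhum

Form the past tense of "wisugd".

"wisugd" has second-to-last letter 'g'. The stems whose second-to-last letter is 'g' (wogogs → zuwogogsani, vabfigr → zuvabfigrani) add zu- … -ani around the stem.
So wisugd → zuwisugdani.

zuwisugdani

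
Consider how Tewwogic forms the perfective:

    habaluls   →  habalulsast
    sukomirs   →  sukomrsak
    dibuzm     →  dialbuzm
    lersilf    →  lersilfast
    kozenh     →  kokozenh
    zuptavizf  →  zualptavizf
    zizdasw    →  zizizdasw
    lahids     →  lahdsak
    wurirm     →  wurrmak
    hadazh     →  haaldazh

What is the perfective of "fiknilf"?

fiknilfast

lersilf and zuptavizf both end in -f yet inflect differently (lersilfast, zualptavizf), so the final letter is not what conditions the rule; the second-to-last letter is.
"fiknilf" has second-to-last letter 'l'. The stems whose second-to-last letter is 'l' (lersilf → lersilfast, habaluls → habalulsast) add -ast.
So fiknilf → fiknilfast.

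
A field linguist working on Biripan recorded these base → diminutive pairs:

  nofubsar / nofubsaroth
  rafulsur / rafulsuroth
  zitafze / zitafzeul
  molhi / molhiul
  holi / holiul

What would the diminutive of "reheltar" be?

reheltaroth

"reheltar" ends in a consonant. The stems ending in a consonant (nofubsar → nofubsaroth, rafulsur → rafulsuroth) add -oth.
The other pattern: stems ending in a vowel add -ul.
So reheltar → reheltaroth.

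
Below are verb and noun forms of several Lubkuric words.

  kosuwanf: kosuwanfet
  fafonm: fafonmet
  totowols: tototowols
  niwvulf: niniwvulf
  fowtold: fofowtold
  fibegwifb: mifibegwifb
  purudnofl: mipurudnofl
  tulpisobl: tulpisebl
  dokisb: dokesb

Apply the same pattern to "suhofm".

kosuwanf and niwvulf both end in -f yet inflect differently (kosuwanfet, niniwvulf), so the final letter is not what conditions the rule; the second-to-last letter is.
"suhofm" has second-to-last letter 'f'. The stems whose second-to-last letter is 'f' (fibegwifb → mifibegwifb, purudnofl → mipurudnofl) add the prefix mi-.
The other patterns: stems whose second-to-last letter is 'n' add -et; stems whose second-to-last letter is 'l' repeat the first consonant+vowel as a prefix; stems whose second-to-last letter is 'b' or 's' change the last vowel to 'e'.
So suhofm → misuhofm.

misuhofm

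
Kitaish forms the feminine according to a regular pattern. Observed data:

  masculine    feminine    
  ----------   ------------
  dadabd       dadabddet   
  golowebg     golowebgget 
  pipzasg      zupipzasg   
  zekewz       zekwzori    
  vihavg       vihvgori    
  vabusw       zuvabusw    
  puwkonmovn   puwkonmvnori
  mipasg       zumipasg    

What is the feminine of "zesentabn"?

zesentabnnet

"zesentabn" has second-to-last letter 'b'. The stems whose second-to-last letter is 'b' (golowebg → golowebgget, dadabd → dadabddet) double the final consonant and add -et.
The other patterns: stems whose second-to-last letter is 's' add the prefix zu-; stems whose second-to-last letter is 'v' or 'w' delete the last vowel and add -ori.
So zesentabn → zesentabnnet.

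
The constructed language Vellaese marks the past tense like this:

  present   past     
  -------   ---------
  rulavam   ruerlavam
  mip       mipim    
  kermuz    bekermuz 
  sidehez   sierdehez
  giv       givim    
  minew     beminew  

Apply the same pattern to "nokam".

benokam

"nokam" has 2 vowels. The stems with 2 vowels (minew → beminew, kermuz → bekermuz) add the prefix be-.
So nokam → benokam.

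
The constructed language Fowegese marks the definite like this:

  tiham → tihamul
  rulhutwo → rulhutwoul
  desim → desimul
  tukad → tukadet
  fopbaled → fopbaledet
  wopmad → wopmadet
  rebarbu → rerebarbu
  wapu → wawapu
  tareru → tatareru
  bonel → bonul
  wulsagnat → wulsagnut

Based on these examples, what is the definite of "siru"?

tiham and tukad both have last vowel 'a' yet inflect differently (tihamul, tukadet), so the last vowel is not what conditions the rule; the final letter is.
"siru" ends in -u. The stems ending in -u (rebarbu → rerebarbu, wapu → wawapu, tareru → tatareru) repeat the first consonant+vowel as a prefix.
The other patterns: stems ending in -m or -o add -ul; stems ending in -d add -et; stems ending in -l or -t change the last vowel to 'u'.
So siru → sisiru.

sisiru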